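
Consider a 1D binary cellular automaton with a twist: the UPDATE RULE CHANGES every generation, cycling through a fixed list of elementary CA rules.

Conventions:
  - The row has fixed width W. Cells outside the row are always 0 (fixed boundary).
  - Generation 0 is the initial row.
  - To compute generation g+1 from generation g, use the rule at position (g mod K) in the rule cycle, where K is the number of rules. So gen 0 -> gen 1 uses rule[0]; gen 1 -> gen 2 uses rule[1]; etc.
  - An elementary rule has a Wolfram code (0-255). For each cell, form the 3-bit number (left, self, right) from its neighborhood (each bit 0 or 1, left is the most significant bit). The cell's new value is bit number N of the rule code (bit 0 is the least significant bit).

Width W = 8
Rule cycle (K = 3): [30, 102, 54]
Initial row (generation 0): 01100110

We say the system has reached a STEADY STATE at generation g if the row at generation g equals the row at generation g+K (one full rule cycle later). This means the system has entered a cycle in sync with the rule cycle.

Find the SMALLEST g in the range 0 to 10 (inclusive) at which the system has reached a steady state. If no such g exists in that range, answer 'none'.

Answer: none

Derivation:
Gen 0: 01100110
Gen 1 (rule 30): 11011101
Gen 2 (rule 102): 01100111
Gen 3 (rule 54): 10011000
Gen 4 (rule 30): 11110100
Gen 5 (rule 102): 00011100
Gen 6 (rule 54): 00100010
Gen 7 (rule 30): 01110111
Gen 8 (rule 102): 10011001
Gen 9 (rule 54): 11100111
Gen 10 (rule 30): 10011100
Gen 11 (rule 102): 10100100
Gen 12 (rule 54): 11111110
Gen 13 (rule 30): 10000001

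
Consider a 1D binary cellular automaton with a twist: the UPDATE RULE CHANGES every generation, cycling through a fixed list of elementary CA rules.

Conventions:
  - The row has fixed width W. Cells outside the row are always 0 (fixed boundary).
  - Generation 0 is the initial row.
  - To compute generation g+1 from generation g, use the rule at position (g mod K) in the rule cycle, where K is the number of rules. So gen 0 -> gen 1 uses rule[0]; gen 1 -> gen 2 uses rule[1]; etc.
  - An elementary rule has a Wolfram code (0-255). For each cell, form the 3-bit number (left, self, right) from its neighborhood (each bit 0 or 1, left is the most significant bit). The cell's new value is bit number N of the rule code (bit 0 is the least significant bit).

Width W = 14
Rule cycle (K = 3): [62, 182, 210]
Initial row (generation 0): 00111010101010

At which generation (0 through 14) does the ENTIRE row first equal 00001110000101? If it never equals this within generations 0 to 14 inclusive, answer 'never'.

Gen 0: 00111010101010
Gen 1 (rule 62): 01100111111111
Gen 2 (rule 182): 10011011111110
Gen 3 (rule 210): 01101001111111
Gen 4 (rule 62): 11011111000000
Gen 5 (rule 182): 00101110100000
Gen 6 (rule 210): 01000110010000
Gen 7 (rule 62): 11101101111000
Gen 8 (rule 182): 01010010110100
Gen 9 (rule 210): 10001100010010
Gen 10 (rule 62): 11011010111111
Gen 11 (rule 182): 00100111011110
Gen 12 (rule 210): 01011011001111
Gen 13 (rule 62): 11110110111000
Gen 14 (rule 182): 01101001010100

Answer: never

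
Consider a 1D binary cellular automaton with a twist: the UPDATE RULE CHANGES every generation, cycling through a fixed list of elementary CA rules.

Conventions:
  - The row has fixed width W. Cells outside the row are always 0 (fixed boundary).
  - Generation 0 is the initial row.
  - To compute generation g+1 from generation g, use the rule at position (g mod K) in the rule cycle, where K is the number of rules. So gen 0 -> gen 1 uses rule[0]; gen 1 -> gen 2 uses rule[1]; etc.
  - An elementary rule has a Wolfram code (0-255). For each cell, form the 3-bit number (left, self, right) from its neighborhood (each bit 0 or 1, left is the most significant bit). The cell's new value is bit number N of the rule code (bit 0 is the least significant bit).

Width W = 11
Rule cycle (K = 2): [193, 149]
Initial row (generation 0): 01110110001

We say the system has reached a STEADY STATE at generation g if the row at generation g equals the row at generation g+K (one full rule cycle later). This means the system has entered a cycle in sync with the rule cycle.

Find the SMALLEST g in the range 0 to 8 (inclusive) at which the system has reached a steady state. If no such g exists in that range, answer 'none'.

Gen 0: 01110110001
Gen 1 (rule 193): 00110010100
Gen 2 (rule 149): 10001010111
Gen 3 (rule 193): 00100000011
Gen 4 (rule 149): 10111111000
Gen 5 (rule 193): 00011111011
Gen 6 (rule 149): 11001110000
Gen 7 (rule 193): 01000110111
Gen 8 (rule 149): 01110000010
Gen 9 (rule 193): 00110111000
Gen 10 (rule 149): 10000010111

Answer: none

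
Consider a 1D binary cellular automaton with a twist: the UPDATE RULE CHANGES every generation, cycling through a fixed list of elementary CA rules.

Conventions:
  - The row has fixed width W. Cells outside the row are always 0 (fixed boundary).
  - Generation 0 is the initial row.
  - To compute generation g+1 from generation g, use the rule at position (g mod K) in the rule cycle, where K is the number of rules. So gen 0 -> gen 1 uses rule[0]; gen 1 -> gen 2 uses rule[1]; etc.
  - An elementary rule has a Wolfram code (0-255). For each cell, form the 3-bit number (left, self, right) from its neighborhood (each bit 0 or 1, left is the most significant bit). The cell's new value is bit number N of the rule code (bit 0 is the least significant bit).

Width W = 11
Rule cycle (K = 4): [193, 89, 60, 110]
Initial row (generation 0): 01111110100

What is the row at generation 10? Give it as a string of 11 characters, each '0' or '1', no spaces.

Answer: 10010100001

Derivation:
Gen 0: 01111110100
Gen 1 (rule 193): 00111110001
Gen 2 (rule 89): 10100011100
Gen 3 (rule 60): 11110010010
Gen 4 (rule 110): 10010110110
Gen 5 (rule 193): 00000010010
Gen 6 (rule 89): 11111001001
Gen 7 (rule 60): 10000101101
Gen 8 (rule 110): 10001111111
Gen 9 (rule 193): 00100111111
Gen 10 (rule 89): 10010100001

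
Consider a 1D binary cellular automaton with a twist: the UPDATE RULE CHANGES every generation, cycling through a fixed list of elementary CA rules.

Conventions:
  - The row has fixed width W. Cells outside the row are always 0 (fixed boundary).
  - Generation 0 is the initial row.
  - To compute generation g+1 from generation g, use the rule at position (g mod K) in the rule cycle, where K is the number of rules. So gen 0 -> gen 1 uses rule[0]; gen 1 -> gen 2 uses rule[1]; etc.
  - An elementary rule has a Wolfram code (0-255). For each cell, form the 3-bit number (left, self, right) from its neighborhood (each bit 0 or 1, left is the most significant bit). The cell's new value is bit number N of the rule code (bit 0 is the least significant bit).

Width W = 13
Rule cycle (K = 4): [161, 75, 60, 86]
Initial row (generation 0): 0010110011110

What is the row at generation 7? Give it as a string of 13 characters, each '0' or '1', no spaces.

Answer: 1010001010110

Derivation:
Gen 0: 0010110011110
Gen 1 (rule 161): 1001000001100
Gen 2 (rule 75): 0010011111101
Gen 3 (rule 60): 0011010000011
Gen 4 (rule 86): 0101011000101
Gen 5 (rule 161): 0010100010010
Gen 6 (rule 75): 1100001100100
Gen 7 (rule 60): 1010001010110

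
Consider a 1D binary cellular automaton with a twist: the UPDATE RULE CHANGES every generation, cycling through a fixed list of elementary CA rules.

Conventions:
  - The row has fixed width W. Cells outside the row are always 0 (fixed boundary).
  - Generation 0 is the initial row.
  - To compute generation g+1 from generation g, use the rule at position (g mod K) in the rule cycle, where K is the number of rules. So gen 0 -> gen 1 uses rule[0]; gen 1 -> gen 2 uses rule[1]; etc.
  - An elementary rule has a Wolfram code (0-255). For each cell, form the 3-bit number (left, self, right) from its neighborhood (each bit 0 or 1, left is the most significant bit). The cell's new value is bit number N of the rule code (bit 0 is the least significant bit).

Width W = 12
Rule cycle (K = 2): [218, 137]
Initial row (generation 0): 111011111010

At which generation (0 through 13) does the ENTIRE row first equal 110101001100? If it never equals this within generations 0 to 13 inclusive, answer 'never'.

Answer: never

Derivation:
Gen 0: 111011111010
Gen 1 (rule 218): 111011111001
Gen 2 (rule 137): 110011110000
Gen 3 (rule 218): 111111111000
Gen 4 (rule 137): 111111110011
Gen 5 (rule 218): 111111111111
Gen 6 (rule 137): 111111111110
Gen 7 (rule 218): 111111111111
Gen 8 (rule 137): 111111111110
Gen 9 (rule 218): 111111111111
Gen 10 (rule 137): 111111111110
Gen 11 (rule 218): 111111111111
Gen 12 (rule 137): 111111111110
Gen 13 (rule 218): 111111111111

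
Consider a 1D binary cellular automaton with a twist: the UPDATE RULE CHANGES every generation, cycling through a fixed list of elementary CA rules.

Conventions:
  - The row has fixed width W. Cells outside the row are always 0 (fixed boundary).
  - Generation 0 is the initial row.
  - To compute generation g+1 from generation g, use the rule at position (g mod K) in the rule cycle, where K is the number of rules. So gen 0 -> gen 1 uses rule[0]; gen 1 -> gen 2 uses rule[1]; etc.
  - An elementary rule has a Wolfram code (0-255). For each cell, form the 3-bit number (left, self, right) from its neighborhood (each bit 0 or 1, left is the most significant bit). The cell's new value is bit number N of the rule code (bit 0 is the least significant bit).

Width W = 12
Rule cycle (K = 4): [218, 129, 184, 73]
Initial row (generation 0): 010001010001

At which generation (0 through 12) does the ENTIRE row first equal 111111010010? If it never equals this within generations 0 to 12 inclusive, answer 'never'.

Gen 0: 010001010001
Gen 1 (rule 218): 101010001010
Gen 2 (rule 129): 000000100000
Gen 3 (rule 184): 000000010000
Gen 4 (rule 73): 111111000111
Gen 5 (rule 218): 111111101111
Gen 6 (rule 129): 011111000110
Gen 7 (rule 184): 011110100101
Gen 8 (rule 73): 010010000000
Gen 9 (rule 218): 101101000000
Gen 10 (rule 129): 000000011111
Gen 11 (rule 184): 000000011110
Gen 12 (rule 73): 111111010010

Answer: 12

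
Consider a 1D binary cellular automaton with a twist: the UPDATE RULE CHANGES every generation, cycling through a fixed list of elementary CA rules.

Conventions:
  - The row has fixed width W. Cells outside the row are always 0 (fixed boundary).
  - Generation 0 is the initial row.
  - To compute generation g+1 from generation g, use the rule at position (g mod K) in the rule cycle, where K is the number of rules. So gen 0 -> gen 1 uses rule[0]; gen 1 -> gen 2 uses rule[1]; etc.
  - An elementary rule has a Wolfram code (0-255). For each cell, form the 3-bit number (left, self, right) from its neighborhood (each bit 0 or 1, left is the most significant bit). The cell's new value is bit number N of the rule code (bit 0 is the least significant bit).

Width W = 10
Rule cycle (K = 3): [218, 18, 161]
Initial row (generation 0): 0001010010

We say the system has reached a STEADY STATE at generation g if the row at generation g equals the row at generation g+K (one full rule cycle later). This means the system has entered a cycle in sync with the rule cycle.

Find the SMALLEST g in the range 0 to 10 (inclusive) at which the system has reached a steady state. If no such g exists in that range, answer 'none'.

Gen 0: 0001010010
Gen 1 (rule 218): 0010001101
Gen 2 (rule 18): 0101010000
Gen 3 (rule 161): 0010100111
Gen 4 (rule 218): 0100011111
Gen 5 (rule 18): 1010100000
Gen 6 (rule 161): 0101001111
Gen 7 (rule 218): 1000111111
Gen 8 (rule 18): 0101000000
Gen 9 (rule 161): 0010011111
Gen 10 (rule 218): 0101111111
Gen 11 (rule 18): 1000000000
Gen 12 (rule 161): 0011111111
Gen 13 (rule 218): 0111111111

Answer: none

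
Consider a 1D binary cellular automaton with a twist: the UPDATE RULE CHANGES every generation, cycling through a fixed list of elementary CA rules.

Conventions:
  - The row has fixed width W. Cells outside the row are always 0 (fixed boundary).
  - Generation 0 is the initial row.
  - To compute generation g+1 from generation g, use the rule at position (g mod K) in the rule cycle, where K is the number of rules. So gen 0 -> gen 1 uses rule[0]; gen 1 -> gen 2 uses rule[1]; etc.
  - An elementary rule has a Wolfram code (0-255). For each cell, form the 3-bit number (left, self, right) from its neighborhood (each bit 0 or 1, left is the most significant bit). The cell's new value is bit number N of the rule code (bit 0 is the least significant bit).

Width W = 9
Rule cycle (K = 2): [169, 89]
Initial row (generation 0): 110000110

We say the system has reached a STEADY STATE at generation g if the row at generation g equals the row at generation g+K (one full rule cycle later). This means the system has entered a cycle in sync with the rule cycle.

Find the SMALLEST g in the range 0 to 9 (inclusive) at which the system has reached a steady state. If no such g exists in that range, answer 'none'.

Answer: none

Derivation:
Gen 0: 110000110
Gen 1 (rule 169): 100110100
Gen 2 (rule 89): 010110011
Gen 3 (rule 169): 001100010
Gen 4 (rule 89): 101111001
Gen 5 (rule 169): 011110000
Gen 6 (rule 89): 010011111
Gen 7 (rule 169): 000011110
Gen 8 (rule 89): 111010011
Gen 9 (rule 169): 110100010
Gen 10 (rule 89): 110011001
Gen 11 (rule 169): 100010000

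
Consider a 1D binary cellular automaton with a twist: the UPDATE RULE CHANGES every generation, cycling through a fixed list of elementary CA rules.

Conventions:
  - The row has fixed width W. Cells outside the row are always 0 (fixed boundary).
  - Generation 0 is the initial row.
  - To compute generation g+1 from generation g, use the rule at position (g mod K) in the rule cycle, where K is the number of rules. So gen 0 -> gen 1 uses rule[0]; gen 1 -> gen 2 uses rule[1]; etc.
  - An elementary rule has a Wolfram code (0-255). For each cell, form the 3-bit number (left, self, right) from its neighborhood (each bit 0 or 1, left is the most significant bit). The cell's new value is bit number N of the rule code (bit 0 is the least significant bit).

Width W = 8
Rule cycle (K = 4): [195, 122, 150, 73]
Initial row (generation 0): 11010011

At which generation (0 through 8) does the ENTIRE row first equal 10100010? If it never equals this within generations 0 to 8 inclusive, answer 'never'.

Gen 0: 11010011
Gen 1 (rule 195): 01000101
Gen 2 (rule 122): 10101010
Gen 3 (rule 150): 10101011
Gen 4 (rule 73): 00000011
Gen 5 (rule 195): 11111101
Gen 6 (rule 122): 10000110
Gen 7 (rule 150): 11001001
Gen 8 (rule 73): 11000000

Answer: never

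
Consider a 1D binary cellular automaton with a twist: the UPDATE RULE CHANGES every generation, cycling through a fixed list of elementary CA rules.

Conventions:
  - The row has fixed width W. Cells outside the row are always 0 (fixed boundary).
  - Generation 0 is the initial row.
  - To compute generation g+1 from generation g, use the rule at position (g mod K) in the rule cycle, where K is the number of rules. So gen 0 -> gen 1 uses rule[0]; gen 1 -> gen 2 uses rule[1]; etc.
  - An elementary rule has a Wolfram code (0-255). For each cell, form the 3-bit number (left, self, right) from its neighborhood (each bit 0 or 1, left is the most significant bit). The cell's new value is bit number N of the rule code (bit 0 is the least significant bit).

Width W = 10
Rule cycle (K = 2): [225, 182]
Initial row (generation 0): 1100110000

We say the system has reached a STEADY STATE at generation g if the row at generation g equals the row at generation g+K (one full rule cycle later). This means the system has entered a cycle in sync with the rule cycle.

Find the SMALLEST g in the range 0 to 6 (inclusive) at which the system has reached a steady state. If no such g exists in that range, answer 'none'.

Answer: none

Derivation:
Gen 0: 1100110000
Gen 1 (rule 225): 0100010111
Gen 2 (rule 182): 1110111010
Gen 3 (rule 225): 0111011100
Gen 4 (rule 182): 1010101010
Gen 5 (rule 225): 0101010100
Gen 6 (rule 182): 1111111110
Gen 7 (rule 225): 0111111110
Gen 8 (rule 182): 1011111101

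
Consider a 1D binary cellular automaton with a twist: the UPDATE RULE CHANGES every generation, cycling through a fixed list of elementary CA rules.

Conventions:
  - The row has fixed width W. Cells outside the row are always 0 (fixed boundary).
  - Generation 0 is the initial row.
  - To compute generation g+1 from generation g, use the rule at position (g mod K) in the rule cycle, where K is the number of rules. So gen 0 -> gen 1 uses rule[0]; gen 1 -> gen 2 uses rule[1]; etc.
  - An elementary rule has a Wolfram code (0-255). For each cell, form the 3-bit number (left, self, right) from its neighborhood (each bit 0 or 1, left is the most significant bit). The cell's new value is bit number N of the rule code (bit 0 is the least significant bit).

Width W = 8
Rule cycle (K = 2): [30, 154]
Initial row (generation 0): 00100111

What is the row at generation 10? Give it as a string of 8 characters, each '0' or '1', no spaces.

Answer: 11010110

Derivation:
Gen 0: 00100111
Gen 1 (rule 30): 01111100
Gen 2 (rule 154): 11111010
Gen 3 (rule 30): 10000011
Gen 4 (rule 154): 01000110
Gen 5 (rule 30): 11101101
Gen 6 (rule 154): 11001000
Gen 7 (rule 30): 10111100
Gen 8 (rule 154): 00111010
Gen 9 (rule 30): 01100011
Gen 10 (rule 154): 11010110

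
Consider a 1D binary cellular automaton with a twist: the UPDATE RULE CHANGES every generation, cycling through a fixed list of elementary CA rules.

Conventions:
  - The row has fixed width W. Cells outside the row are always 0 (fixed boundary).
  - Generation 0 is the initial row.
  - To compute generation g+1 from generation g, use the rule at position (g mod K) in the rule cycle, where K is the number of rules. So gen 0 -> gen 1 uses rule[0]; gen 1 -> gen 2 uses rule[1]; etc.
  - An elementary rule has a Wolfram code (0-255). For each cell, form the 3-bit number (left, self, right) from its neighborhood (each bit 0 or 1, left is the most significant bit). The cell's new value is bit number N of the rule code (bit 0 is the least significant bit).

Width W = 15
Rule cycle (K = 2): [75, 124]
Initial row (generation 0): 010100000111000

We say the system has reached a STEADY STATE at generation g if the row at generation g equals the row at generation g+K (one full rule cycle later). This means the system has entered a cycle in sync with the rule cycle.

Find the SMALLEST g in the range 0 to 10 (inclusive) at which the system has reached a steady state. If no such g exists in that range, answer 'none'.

Gen 0: 010100000111000
Gen 1 (rule 75): 100001111101011
Gen 2 (rule 124): 110001000111111
Gen 3 (rule 75): 110110011100001
Gen 4 (rule 124): 111111010110001
Gen 5 (rule 75): 100001000110110
Gen 6 (rule 124): 110001100111111
Gen 7 (rule 75): 110111101100001
Gen 8 (rule 124): 111100111110001
Gen 9 (rule 75): 100101100010110
Gen 10 (rule 124): 110111110011111
Gen 11 (rule 75): 110100010110001
Gen 12 (rule 124): 111110011111001

Answer: none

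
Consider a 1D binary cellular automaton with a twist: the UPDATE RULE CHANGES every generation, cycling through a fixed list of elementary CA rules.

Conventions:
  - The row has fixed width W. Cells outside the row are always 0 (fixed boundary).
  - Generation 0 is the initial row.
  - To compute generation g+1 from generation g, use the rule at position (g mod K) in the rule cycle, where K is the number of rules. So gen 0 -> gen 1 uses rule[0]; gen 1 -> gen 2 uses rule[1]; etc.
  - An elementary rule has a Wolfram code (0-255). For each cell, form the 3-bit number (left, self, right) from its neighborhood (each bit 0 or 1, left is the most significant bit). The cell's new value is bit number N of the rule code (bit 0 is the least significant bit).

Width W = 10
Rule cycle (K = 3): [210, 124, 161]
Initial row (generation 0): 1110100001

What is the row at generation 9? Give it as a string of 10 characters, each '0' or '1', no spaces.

Gen 0: 1110100001
Gen 1 (rule 210): 0110010010
Gen 2 (rule 124): 0111011011
Gen 3 (rule 161): 0010100100
Gen 4 (rule 210): 0100011010
Gen 5 (rule 124): 0110011111
Gen 6 (rule 161): 0000001110
Gen 7 (rule 210): 0000010111
Gen 8 (rule 124): 0000011101
Gen 9 (rule 161): 1111001010

Answer: 1111001010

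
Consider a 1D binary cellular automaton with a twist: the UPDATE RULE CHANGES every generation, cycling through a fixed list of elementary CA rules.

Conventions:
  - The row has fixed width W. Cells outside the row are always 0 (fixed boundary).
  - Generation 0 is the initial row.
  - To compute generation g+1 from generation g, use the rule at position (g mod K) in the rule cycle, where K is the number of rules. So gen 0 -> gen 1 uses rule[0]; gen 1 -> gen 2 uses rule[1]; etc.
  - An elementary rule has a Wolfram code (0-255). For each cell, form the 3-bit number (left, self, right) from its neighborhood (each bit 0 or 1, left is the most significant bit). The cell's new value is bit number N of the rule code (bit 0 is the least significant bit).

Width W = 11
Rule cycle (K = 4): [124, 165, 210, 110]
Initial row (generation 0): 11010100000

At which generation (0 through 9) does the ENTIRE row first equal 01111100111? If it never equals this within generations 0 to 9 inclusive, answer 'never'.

Answer: 2

Derivation:
Gen 0: 11010100000
Gen 1 (rule 124): 11111110000
Gen 2 (rule 165): 01111100111
Gen 3 (rule 210): 10111111011
Gen 4 (rule 110): 11100001111
Gen 5 (rule 124): 10110001001
Gen 6 (rule 165): 11000101001
Gen 7 (rule 210): 01101000110
Gen 8 (rule 110): 11111001110
Gen 9 (rule 124): 10001101011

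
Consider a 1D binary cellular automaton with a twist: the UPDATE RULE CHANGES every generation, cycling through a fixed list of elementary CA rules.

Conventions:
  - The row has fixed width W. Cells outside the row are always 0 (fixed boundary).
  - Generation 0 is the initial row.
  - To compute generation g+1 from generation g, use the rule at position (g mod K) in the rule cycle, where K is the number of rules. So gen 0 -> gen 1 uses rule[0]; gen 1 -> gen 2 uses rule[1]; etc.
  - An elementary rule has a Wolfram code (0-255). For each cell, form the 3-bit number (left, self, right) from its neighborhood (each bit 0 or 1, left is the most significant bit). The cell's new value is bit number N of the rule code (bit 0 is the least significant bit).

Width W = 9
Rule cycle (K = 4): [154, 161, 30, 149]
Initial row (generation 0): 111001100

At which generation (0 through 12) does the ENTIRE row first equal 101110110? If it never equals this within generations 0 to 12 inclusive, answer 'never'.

Answer: 7

Derivation:
Gen 0: 111001100
Gen 1 (rule 154): 110111010
Gen 2 (rule 161): 001010100
Gen 3 (rule 30): 011010110
Gen 4 (rule 149): 000010001
Gen 5 (rule 154): 000101010
Gen 6 (rule 161): 110010100
Gen 7 (rule 30): 101110110
Gen 8 (rule 149): 100100001
Gen 9 (rule 154): 011010010
Gen 10 (rule 161): 000100000
Gen 11 (rule 30): 001110000
Gen 12 (rule 149): 100101111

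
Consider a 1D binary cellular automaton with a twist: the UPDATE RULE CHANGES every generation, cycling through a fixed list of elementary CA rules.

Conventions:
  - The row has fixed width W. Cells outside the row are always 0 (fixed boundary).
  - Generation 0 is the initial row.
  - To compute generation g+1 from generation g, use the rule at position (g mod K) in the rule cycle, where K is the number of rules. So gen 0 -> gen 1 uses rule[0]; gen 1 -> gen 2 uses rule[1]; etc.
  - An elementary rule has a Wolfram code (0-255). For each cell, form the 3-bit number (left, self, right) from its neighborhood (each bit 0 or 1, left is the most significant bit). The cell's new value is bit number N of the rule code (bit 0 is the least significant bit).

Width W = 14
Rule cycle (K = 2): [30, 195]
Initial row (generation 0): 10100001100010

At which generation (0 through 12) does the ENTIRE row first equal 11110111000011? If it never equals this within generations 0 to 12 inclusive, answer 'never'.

Answer: never

Derivation:
Gen 0: 10100001100010
Gen 1 (rule 30): 10110011010111
Gen 2 (rule 195): 00010101000011
Gen 3 (rule 30): 00110101100110
Gen 4 (rule 195): 11010000101010
Gen 5 (rule 30): 10011001101011
Gen 6 (rule 195): 00101010100001
Gen 7 (rule 30): 01101010110011
Gen 8 (rule 195): 10100000010101
Gen 9 (rule 30): 10110000110101
Gen 10 (rule 195): 00010111010000
Gen 11 (rule 30): 00110100011000
Gen 12 (rule 195): 11010001101011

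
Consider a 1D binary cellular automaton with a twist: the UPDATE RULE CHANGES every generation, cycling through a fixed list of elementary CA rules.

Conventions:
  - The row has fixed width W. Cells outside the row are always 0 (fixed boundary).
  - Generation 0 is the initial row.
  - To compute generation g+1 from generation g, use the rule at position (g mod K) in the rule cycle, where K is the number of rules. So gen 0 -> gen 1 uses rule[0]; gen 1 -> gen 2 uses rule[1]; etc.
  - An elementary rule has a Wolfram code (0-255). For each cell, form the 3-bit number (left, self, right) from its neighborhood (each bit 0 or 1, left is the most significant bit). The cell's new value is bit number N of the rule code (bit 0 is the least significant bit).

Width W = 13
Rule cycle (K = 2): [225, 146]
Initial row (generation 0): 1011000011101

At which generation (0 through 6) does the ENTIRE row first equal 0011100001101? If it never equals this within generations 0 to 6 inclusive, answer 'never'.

Answer: never

Derivation:
Gen 0: 1011000011101
Gen 1 (rule 225): 0101011001110
Gen 2 (rule 146): 1000000110101
Gen 3 (rule 225): 0011110011010
Gen 4 (rule 146): 0101101100001
Gen 5 (rule 225): 0010110101100
Gen 6 (rule 146): 0100000000010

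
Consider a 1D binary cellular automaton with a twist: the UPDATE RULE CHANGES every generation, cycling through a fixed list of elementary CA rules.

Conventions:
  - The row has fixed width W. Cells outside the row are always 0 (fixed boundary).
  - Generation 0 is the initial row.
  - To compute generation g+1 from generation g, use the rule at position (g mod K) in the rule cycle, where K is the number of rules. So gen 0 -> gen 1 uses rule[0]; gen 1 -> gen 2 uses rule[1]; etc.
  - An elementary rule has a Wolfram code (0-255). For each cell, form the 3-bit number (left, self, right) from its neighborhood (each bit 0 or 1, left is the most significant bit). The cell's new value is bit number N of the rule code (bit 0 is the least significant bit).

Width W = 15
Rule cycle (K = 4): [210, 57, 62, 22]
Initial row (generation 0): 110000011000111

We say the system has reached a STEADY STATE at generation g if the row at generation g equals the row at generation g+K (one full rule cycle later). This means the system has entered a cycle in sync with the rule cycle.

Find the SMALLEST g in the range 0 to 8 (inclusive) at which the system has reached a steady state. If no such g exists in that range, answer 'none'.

Answer: none

Derivation:
Gen 0: 110000011000111
Gen 1 (rule 210): 011000101101011
Gen 2 (rule 57): 010110011010110
Gen 3 (rule 62): 111101110111101
Gen 4 (rule 22): 000000000000001
Gen 5 (rule 210): 000000000000010
Gen 6 (rule 57): 111111111111001
Gen 7 (rule 62): 100000000000111
Gen 8 (rule 22): 110000000001000
Gen 9 (rule 210): 011000000010100
Gen 10 (rule 57): 010111111001011
Gen 11 (rule 62): 111100000111110
Gen 12 (rule 22): 000010001000001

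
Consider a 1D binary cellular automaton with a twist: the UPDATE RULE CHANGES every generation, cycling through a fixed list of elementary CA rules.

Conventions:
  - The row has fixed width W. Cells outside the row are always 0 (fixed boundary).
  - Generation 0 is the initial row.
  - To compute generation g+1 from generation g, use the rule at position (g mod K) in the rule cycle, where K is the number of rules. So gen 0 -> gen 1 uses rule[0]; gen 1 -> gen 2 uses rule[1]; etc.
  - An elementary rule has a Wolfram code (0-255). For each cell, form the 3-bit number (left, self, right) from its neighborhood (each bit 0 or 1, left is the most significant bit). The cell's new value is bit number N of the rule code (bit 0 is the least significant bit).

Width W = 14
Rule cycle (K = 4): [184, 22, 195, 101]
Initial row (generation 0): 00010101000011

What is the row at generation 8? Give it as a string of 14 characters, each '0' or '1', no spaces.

Gen 0: 00010101000011
Gen 1 (rule 184): 00001010100010
Gen 2 (rule 22): 00011010110111
Gen 3 (rule 195): 11101000010011
Gen 4 (rule 101): 00111011010001
Gen 5 (rule 184): 00110110101000
Gen 6 (rule 22): 01000000101100
Gen 7 (rule 195): 10011111000101
Gen 8 (rule 101): 10000001010111

Answer: 10000001010111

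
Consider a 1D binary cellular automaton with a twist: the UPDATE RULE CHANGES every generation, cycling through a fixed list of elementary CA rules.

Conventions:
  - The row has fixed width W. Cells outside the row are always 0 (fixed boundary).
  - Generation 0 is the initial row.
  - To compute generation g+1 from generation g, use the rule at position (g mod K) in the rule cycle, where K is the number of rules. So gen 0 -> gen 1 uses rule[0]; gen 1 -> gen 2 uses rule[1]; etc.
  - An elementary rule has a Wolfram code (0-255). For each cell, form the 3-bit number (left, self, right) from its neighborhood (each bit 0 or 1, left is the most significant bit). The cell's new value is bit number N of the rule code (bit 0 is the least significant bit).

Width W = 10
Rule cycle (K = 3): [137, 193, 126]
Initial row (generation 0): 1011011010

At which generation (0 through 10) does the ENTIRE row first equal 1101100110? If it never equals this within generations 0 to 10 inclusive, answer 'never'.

Gen 0: 1011011010
Gen 1 (rule 137): 0010010000
Gen 2 (rule 193): 1000000111
Gen 3 (rule 126): 1100001101
Gen 4 (rule 137): 1001101000
Gen 5 (rule 193): 0000100011
Gen 6 (rule 126): 0001110111
Gen 7 (rule 137): 1101100110
Gen 8 (rule 193): 0100100010
Gen 9 (rule 126): 1111110111
Gen 10 (rule 137): 1111100110

Answer: 7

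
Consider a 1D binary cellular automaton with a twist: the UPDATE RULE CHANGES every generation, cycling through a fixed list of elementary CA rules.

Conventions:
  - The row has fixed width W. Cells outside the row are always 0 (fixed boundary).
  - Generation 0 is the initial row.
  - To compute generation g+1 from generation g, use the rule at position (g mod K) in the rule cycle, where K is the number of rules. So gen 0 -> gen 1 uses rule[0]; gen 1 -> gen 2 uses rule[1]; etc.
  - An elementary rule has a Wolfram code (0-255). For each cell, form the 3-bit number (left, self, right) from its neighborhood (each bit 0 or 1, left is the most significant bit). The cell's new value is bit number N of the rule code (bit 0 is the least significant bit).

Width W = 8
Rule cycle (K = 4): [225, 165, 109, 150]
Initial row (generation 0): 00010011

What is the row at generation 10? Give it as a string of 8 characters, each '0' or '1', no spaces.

Answer: 00000011

Derivation:
Gen 0: 00010011
Gen 1 (rule 225): 11000001
Gen 2 (rule 165): 00011101
Gen 3 (rule 109): 11010111
Gen 4 (rule 150): 00010010
Gen 5 (rule 225): 11000000
Gen 6 (rule 165): 00011111
Gen 7 (rule 109): 11010001
Gen 8 (rule 150): 00011011
Gen 9 (rule 225): 11001101
Gen 10 (rule 165): 00000011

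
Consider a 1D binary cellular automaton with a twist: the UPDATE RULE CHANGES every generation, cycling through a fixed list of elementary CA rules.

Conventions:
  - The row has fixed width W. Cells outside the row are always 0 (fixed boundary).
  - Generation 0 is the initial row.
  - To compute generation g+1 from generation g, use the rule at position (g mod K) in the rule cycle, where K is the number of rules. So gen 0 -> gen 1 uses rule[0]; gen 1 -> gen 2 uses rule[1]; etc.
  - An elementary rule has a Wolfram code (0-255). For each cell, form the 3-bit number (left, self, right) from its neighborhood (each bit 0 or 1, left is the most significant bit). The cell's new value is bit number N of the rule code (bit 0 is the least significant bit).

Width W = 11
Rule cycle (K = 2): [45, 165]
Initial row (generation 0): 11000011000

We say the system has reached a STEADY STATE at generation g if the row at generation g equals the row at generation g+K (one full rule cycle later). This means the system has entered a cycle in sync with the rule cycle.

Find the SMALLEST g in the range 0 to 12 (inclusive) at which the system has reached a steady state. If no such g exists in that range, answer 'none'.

Gen 0: 11000011000
Gen 1 (rule 45): 10011010011
Gen 2 (rule 165): 10000110000
Gen 3 (rule 45): 10110100111
Gen 4 (rule 165): 11001100010
Gen 5 (rule 45): 10001001010
Gen 6 (rule 165): 10101001110
Gen 7 (rule 45): 11111001000
Gen 8 (rule 165): 01110001011
Gen 9 (rule 45): 01000101110
Gen 10 (rule 165): 01010110100
Gen 11 (rule 45): 01111101101
Gen 12 (rule 165): 00111010011
Gen 13 (rule 45): 10100110010
Gen 14 (rule 165): 11100000010

Answer: none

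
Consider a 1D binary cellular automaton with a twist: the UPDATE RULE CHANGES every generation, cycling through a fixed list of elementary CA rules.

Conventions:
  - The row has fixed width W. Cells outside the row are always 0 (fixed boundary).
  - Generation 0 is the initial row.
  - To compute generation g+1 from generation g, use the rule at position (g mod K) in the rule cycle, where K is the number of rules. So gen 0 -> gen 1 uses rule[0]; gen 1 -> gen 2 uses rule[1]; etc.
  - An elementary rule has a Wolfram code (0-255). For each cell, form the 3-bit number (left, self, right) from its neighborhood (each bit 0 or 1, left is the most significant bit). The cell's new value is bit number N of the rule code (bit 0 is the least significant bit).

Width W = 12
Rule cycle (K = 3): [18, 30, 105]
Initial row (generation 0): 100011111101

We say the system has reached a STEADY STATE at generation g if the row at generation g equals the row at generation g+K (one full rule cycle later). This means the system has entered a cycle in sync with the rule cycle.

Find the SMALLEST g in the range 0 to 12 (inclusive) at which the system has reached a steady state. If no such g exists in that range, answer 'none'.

Answer: 4

Derivation:
Gen 0: 100011111101
Gen 1 (rule 18): 010100000000
Gen 2 (rule 30): 110110000000
Gen 3 (rule 105): 111110111111
Gen 4 (rule 18): 000000000000
Gen 5 (rule 30): 000000000000
Gen 6 (rule 105): 111111111111
Gen 7 (rule 18): 000000000000
Gen 8 (rule 30): 000000000000
Gen 9 (rule 105): 111111111111
Gen 10 (rule 18): 000000000000
Gen 11 (rule 30): 000000000000
Gen 12 (rule 105): 111111111111
Gen 13 (rule 18): 000000000000
Gen 14 (rule 30): 000000000000
Gen 15 (rule 105): 111111111111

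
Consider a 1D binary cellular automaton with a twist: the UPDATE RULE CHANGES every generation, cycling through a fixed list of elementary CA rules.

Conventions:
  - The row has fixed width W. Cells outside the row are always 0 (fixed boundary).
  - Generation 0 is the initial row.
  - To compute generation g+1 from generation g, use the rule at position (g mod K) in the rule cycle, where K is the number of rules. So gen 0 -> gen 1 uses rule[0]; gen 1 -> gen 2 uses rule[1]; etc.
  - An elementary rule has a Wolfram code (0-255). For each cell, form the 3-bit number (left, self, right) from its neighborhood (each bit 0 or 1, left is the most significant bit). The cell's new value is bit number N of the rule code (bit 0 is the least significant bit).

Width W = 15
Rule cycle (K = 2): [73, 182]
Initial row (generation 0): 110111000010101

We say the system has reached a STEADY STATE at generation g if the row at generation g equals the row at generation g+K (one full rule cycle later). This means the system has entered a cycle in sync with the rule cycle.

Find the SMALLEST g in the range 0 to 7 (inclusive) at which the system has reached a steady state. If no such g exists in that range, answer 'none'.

Gen 0: 110111000010101
Gen 1 (rule 73): 110101011000000
Gen 2 (rule 182): 001111100100000
Gen 3 (rule 73): 101000100001111
Gen 4 (rule 182): 111101110010110
Gen 5 (rule 73): 100101010000110
Gen 6 (rule 182): 111111111001001
Gen 7 (rule 73): 100000001000000
Gen 8 (rule 182): 110000011100000
Gen 9 (rule 73): 110111010101111

Answer: none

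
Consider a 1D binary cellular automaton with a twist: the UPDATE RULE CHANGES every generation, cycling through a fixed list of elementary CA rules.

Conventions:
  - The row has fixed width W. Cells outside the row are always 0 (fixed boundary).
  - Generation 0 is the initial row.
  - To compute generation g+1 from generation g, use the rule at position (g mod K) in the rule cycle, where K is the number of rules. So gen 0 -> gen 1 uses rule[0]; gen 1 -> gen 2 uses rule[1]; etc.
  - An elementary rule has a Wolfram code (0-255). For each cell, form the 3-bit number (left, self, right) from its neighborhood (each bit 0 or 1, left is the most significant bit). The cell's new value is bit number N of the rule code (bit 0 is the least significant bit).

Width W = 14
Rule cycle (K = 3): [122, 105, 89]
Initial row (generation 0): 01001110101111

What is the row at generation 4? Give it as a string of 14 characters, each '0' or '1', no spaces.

Gen 0: 01001110101111
Gen 1 (rule 122): 10111011011001
Gen 2 (rule 105): 01101111111000
Gen 3 (rule 89): 01101000001111
Gen 4 (rule 122): 11110100011001

Answer: 11110100011001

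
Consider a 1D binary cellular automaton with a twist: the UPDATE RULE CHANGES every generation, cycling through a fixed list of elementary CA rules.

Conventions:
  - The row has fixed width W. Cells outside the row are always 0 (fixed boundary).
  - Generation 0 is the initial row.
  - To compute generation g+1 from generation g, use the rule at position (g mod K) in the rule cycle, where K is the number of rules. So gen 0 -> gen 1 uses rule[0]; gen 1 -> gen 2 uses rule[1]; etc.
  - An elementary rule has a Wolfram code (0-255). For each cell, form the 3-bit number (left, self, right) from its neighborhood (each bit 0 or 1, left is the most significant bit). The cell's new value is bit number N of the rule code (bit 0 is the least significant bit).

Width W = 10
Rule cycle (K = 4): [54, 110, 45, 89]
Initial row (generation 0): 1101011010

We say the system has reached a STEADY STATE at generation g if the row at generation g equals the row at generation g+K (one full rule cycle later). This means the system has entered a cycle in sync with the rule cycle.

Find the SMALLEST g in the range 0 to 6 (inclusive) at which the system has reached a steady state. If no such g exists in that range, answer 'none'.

Answer: none

Derivation:
Gen 0: 1101011010
Gen 1 (rule 54): 0011100111
Gen 2 (rule 110): 0110101101
Gen 3 (rule 45): 0101111011
Gen 4 (rule 89): 0001001011
Gen 5 (rule 54): 0011111100
Gen 6 (rule 110): 0110000100
Gen 7 (rule 45): 0100110101
Gen 8 (rule 89): 0010110000
Gen 9 (rule 54): 0111001000
Gen 10 (rule 110): 1101011000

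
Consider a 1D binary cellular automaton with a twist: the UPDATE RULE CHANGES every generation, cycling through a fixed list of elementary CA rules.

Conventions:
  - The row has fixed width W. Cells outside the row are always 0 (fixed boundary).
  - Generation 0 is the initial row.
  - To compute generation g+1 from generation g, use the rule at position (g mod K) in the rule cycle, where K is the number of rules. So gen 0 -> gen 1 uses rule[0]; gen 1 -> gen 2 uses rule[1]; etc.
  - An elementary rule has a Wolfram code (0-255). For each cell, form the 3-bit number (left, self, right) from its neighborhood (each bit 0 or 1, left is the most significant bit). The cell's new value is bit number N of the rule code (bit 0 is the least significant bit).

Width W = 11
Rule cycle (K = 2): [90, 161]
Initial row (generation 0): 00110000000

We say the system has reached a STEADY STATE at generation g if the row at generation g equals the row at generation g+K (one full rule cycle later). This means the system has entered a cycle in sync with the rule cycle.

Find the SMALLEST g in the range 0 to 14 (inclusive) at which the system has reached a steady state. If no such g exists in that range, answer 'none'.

Answer: none

Derivation:
Gen 0: 00110000000
Gen 1 (rule 90): 01111000000
Gen 2 (rule 161): 00110011111
Gen 3 (rule 90): 01111110001
Gen 4 (rule 161): 00111100100
Gen 5 (rule 90): 01100111010
Gen 6 (rule 161): 00000010100
Gen 7 (rule 90): 00000100010
Gen 8 (rule 161): 11110001000
Gen 9 (rule 90): 10011010100
Gen 10 (rule 161): 00000101001
Gen 11 (rule 90): 00001000110
Gen 12 (rule 161): 11100010000
Gen 13 (rule 90): 10110101000
Gen 14 (rule 161): 01001010011
Gen 15 (rule 90): 10110001111
Gen 16 (rule 161): 01000100110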